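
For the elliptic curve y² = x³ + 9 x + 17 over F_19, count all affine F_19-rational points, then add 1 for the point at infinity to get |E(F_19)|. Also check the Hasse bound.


Affine points = {(0, 6), (0, 13), (2, 9), (2, 10), (5, 4), (5, 15), (7, 9), (7, 10), (10, 9), (10, 10), (16, 1), (16, 18), (18, 8), (18, 11)}; affine count = 14; |E(F_19)| = 15.

Discriminant check: Δ ∝ 4a³ + 27b² = 4·9³ + 27·17² = 4·729 + 27·289 ≡ 3 (mod 19). Nonzero ⇒ E is nonsingular.
For each x ∈ F_19, compute rhs = x³ + 9·x + 17 mod 19, then count y ∈ F_19 with y² ≡ rhs.
  x = 0: rhs = 17, matching y values: 6, 13 (2 points).
  x = 1: rhs = 8, matching y values: none (0 points).
  x = 2: rhs = 5, matching y values: 9, 10 (2 points).
  x = 3: rhs = 14, matching y values: none (0 points).
  x = 4: rhs = 3, matching y values: none (0 points).
  x = 5: rhs = 16, matching y values: 4, 15 (2 points).
  x = 6: rhs = 2, matching y values: none (0 points).
  x = 7: rhs = 5, matching y values: 9, 10 (2 points).
  x = 8: rhs = 12, matching y values: none (0 points).
  x = 9: rhs = 10, matching y values: none (0 points).
  x = 10: rhs = 5, matching y values: 9, 10 (2 points).
  x = 11: rhs = 3, matching y values: none (0 points).
  x = 12: rhs = 10, matching y values: none (0 points).
  x = 13: rhs = 13, matching y values: none (0 points).
  x = 14: rhs = 18, matching y values: none (0 points).
  x = 15: rhs = 12, matching y values: none (0 points).
  x = 16: rhs = 1, matching y values: 1, 18 (2 points).
  x = 17: rhs = 10, matching y values: none (0 points).
  x = 18: rhs = 7, matching y values: 8, 11 (2 points).
Total affine count: 14.
Full point count |E(F_19)| = 14 + 1 = 15.
Hasse bound: |15 − (19+1)| = |-5| = 5 ≤ 2√19 ≈ 8.7178 ✓.


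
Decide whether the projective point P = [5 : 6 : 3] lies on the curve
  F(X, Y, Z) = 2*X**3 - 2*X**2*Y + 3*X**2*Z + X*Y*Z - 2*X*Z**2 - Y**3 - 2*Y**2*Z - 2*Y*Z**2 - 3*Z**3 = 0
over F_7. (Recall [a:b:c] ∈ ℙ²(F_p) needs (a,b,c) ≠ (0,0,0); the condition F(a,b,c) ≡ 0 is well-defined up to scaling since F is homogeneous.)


F(5,6,3) ≡ 2 (mod 7); P is NOT on the curve.

Evaluate F(5, 6, 3) term-by-term (mod 7).
  2*X**3 ↦ 2·125·1·1 = 250
  -2*X**2*Y ↦ -2·25·6·1 = -300
  3*X**2*Z ↦ 3·25·1·3 = 225
  X*Y*Z ↦ 1·5·6·3 = 90
  -2*X*Z**2 ↦ -2·5·1·9 = -90
  -Y**3 ↦ -1·1·216·1 = -216
  -2*Y**2*Z ↦ -2·1·36·3 = -216
  -2*Y*Z**2 ↦ -2·1·6·9 = -108
  -3*Z**3 ↦ -3·1·1·27 = -81
Sum: F(5, 6, 3) = (250) + (-300) + (225) + (90) + (-90) + (-216) + (-216) + (-108) + (-81) = -446.
Reducing mod 7: -446 ≡ 2 (mod 7).
Since F(a, b, c) ≡ 2 ≠ 0 (mod 7), P does NOT lie on the curve.


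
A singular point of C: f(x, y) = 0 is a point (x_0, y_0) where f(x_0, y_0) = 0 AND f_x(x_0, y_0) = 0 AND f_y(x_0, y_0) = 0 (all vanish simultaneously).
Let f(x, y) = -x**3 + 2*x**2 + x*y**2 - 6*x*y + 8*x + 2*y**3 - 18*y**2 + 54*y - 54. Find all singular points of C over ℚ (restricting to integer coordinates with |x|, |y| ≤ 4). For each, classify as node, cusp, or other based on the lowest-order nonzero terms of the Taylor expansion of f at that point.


Singular points: {(1, 3)}; classification: node.

Compute partial derivatives:
  f_x = -3*x**2 + 4*x + y**2 - 6*y + 8.
  f_y = 2*x*y - 6*x + 6*y**2 - 36*y + 54.
Scan x_0 ∈ {−4, ..., 4}. For each x_0, f_y(x_0, y) is a polynomial in y; find its integer roots y ∈ {−4, ..., 4}, then test f_x and f at those candidates.
  x = -4: f_y(-4, y) = 6*y**2 - 44*y + 78; vanishes at y ∈ {3}. (-4, 3): f_x = -65 ≠ 0.
  x = -3: f_y(-3, y) = 6*y**2 - 42*y + 72; vanishes at y ∈ {3, 4}. (-3, 3): f_x = -40 ≠ 0; (-3, 4): f_x = -39 ≠ 0.
  x = -2: f_y(-2, y) = 6*y**2 - 40*y + 66; vanishes at y ∈ {3}. (-2, 3): f_x = -21 ≠ 0.
  x = -1: f_y(-1, y) = 6*y**2 - 38*y + 60; vanishes at y ∈ {3}. (-1, 3): f_x = -8 ≠ 0.
  x = 0: f_y(0, y) = 6*y**2 - 36*y + 54; vanishes at y ∈ {3}. (0, 3): f_x = -1 ≠ 0.
  x = 1: f_y(1, y) = 6*y**2 - 34*y + 48; vanishes at y ∈ {3}. (1, 3): f_x = 0, f = 0 — SINGULAR.
  x = 2: f_y(2, y) = 6*y**2 - 32*y + 42; vanishes at y ∈ {3}. (2, 3): f_x = -5 ≠ 0.
  x = 3: f_y(3, y) = 6*y**2 - 30*y + 36; vanishes at y ∈ {2, 3}. (3, 2): f_x = -15 ≠ 0; (3, 3): f_x = -16 ≠ 0.
  x = 4: f_y(4, y) = 6*y**2 - 28*y + 30; vanishes at y ∈ {3}. (4, 3): f_x = -33 ≠ 0.
Only singular point on the grid: (1, 3).
Classify: substitute x = 1 + u, y = 3 + v and expand: f = -u**3 - u**2 + u*v**2 + 2*v**3 + v**2.
No constant or linear terms (consistent with a singular point). Quadratic part: -u**2 + v**2. Cubic part: -u**3 + u*v**2 + 2*v**3.
The quadratic part v**2 - u**2 = (v − u)(v + u) splits into two distinct linear factors, so there are two distinct tangent lines y − 3 = ±(x − 1) — this is a node (ordinary double point).
Classification: node.


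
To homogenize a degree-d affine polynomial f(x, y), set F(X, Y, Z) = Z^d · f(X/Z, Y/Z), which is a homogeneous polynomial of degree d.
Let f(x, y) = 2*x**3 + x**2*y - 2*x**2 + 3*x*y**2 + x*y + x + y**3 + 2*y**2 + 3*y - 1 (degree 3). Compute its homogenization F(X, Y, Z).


F(X, Y, Z) = 2*X**3 + X**2*Y - 2*X**2*Z + 3*X*Y**2 + X*Y*Z + X*Z**2 + Y**3 + 2*Y**2*Z + 3*Y*Z**2 - Z**3

deg(f) = 3.
Substitute x = X/Z, y = Y/Z into f, then multiply by Z^3.
  monomial 2·x^3·y^0 ↦ 2·X^3·Y^0·Z^0.
  monomial 1·x^2·y^1 ↦ 1·X^2·Y^1·Z^0.
  monomial -2·x^2·y^0 ↦ -2·X^2·Y^0·Z^1.
  monomial 3·x^1·y^2 ↦ 3·X^1·Y^2·Z^0.
  monomial 1·x^1·y^1 ↦ 1·X^1·Y^1·Z^1.
  monomial 1·x^1·y^0 ↦ 1·X^1·Y^0·Z^2.
  monomial 1·x^0·y^3 ↦ 1·X^0·Y^3·Z^0.
  monomial 2·x^0·y^2 ↦ 2·X^0·Y^2·Z^1.
  monomial 3·x^0·y^1 ↦ 3·X^0·Y^1·Z^2.
  monomial -1·x^0·y^0 ↦ -1·X^0·Y^0·Z^3.
Collecting: F(X, Y, Z) = 2*X**3 + X**2*Y - 2*X**2*Z + 3*X*Y**2 + X*Y*Z + X*Z**2 + Y**3 + 2*Y**2*Z + 3*Y*Z**2 - Z**3.


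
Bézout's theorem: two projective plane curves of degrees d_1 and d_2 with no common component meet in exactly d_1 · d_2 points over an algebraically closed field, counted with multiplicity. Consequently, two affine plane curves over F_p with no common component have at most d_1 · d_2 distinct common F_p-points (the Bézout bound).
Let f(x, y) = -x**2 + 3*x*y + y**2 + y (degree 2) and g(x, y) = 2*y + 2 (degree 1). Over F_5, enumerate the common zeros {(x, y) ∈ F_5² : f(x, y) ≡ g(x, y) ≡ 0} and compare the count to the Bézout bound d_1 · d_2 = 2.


Common zeros: {(0, 4), (2, 4)}; count = 2; Bézout bound = 2.

deg(f) = 2, deg(g) = 1, so Bézout bound = 2.
Scan x ∈ F_5. For each x, list the y ∈ F_5 with f(x, y) ≡ 0 and those with g(x, y) ≡ 0 (mod 5); the common zeros in that column are the intersection.
  x = 0: f ≡ 0 at y ∈ {0, 4}; g ≡ 0 at y ∈ {4}; common: {4}.
  x = 1: f ≡ 0 at y ∈ {3}; g ≡ 0 at y ∈ {4}; common: ∅.
  x = 2: f ≡ 0 at y ∈ {4}; g ≡ 0 at y ∈ {4}; common: {4}.
  x = 3: f ≡ 0 at y ∈ {2, 3}; g ≡ 0 at y ∈ {4}; common: ∅.
  x = 4: f ≡ 0 at y ∈ ∅; g ≡ 0 at y ∈ {4}; common: ∅.
Collecting: common zeros = {(0, 4), (2, 4)}, so the count is 2.
Comparison with the Bézout bound: 2 ≤ 2 = deg(f)·deg(g), as expected for curves with no common component (the bound is attained).


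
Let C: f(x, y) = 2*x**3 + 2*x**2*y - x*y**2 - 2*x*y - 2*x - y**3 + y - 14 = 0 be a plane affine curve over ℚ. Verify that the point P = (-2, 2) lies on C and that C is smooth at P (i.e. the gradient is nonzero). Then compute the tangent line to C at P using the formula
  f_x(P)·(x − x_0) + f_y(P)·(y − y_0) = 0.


Tangent line at P: -2*x + 9*y - 22 = 0.

Step 1: f(-2, 2) = 0, so P lies on C.
Step 2: partial derivatives
  f_x(x, y) = 6*x**2 + 4*x*y - y**2 - 2*y - 2, f_y(x, y) = 2*x**2 - 2*x*y - 2*x - 3*y**2 + 1.
  f_x(P) = -2, f_y(P) = 9 (gradient nonzero, so P is smooth).
Step 3: tangent line at P: -2·(x − -2) + 9·(y − 2) = 0.
Expanding: -2*x + 9*y - 22 = 0.


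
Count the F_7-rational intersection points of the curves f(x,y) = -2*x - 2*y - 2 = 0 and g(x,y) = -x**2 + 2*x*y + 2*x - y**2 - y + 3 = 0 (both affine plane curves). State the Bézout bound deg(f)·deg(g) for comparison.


Common zeros: {(6, 0)}; count = 1; Bézout bound = 2.

deg(f) = 1, deg(g) = 2, so Bézout bound = 2.
Scan x ∈ F_7. For each x, list the y ∈ F_7 with f(x, y) ≡ 0 and those with g(x, y) ≡ 0 (mod 7); the common zeros in that column are the intersection.
  x = 0: f ≡ 0 at y ∈ {6}; g ≡ 0 at y ∈ ∅; common: ∅.
  x = 1: f ≡ 0 at y ∈ {5}; g ≡ 0 at y ∈ ∅; common: ∅.
  x = 2: f ≡ 0 at y ∈ {4}; g ≡ 0 at y ∈ {5}; common: ∅.
  x = 3: f ≡ 0 at y ∈ {3}; g ≡ 0 at y ∈ {0, 5}; common: ∅.
  x = 4: f ≡ 0 at y ∈ {2}; g ≡ 0 at y ∈ {3, 4}; common: ∅.
  x = 5: f ≡ 0 at y ∈ {1}; g ≡ 0 at y ∈ ∅; common: ∅.
  x = 6: f ≡ 0 at y ∈ {0}; g ≡ 0 at y ∈ {0, 4}; common: {0}.
Collecting: common zeros = {(6, 0)}, so the count is 1.
Comparison with the Bézout bound: 1 ≤ 2 = deg(f)·deg(g), as expected for curves with no common component (the affine F_7-count falls short of the bound because intersections may lie at infinity, over extension fields, or carry multiplicity).


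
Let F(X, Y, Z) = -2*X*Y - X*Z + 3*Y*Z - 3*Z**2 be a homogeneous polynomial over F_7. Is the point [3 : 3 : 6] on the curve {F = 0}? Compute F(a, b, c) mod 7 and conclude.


F(3,3,6) ≡ 1 (mod 7); P is NOT on the curve.

Evaluate F(3, 3, 6) term-by-term (mod 7).
  -2*X*Y ↦ -2·3·3·1 = -18
  -X*Z ↦ -1·3·1·6 = -18
  3*Y*Z ↦ 3·1·3·6 = 54
  -3*Z**2 ↦ -3·1·1·36 = -108
Sum: F(3, 3, 6) = (-18) + (-18) + (54) + (-108) = -90.
Reducing mod 7: -90 ≡ 1 (mod 7).
Since F(a, b, c) ≡ 1 ≠ 0 (mod 7), P does NOT lie on the curve.


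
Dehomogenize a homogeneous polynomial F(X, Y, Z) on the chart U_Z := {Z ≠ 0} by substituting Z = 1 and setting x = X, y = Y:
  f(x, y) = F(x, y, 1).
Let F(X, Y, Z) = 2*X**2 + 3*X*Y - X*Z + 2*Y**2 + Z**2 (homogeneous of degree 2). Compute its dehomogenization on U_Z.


f(x, y) = 2*x**2 + 3*x*y - x + 2*y**2 + 1

On U_Z we set Z = 1. Each monomial c·X^i·Y^j·Z^k in F becomes c·x^i·y^j·1^k = c·x^i·y^j.
Substituting Z = 1: F(X, Y, 1) = 2*x**2 + 3*x*y - x + 2*y**2 + 1.
Note: deg(f) ≤ deg(F) = 2; strict inequality happens when F is divisible by Z (lost terms).


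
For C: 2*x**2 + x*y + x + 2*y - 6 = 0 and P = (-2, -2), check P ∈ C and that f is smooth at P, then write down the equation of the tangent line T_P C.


Tangent line at P: -9*x - 18 = 0.

Step 1: f(-2, -2) = 0, so P lies on C.
Step 2: partial derivatives
  f_x(x, y) = 4*x + y + 1, f_y(x, y) = x + 2.
  f_x(P) = -9, f_y(P) = 0 (gradient nonzero, so P is smooth).
Step 3: tangent line at P: -9·(x − -2) + 0·(y − -2) = 0.
Expanding: -9*x - 18 = 0.


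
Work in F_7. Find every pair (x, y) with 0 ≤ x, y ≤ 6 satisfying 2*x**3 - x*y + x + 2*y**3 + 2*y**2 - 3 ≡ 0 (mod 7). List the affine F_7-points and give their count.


Affine F_7-points: {(0, 2), (1, 0), (2, 2), (4, 3), (4, 4), (4, 6), (5, 0), (5, 2), (5, 4), (6, 6)}; count = 10.

For each of the 49 pairs (x, y) ∈ F_7², evaluate f(x, y) mod 7. Record the zeros.
  x = 0: [0↦4, 1↦1, 2↦0, 3↦6, 4↦3, 5↦3, 6↦4]  zeros at y ∈ {2}
  x = 1: [0↦0, 1↦3, 2↦1, 3↦6, 4↦2, 5↦1, 6↦1]  zeros at y ∈ {0}
  x = 2: [0↦1, 1↦3, 2↦0, 3↦4, 4↦6, 5↦4, 6↦3]  zeros at y ∈ {2}
  x = 3: [0↦5, 1↦6, 2↦2, 3↦5, 4↦6, 5↦3, 6↦1]  zeros at y ∈ ∅
  x = 4: [0↦3, 1↦3, 2↦5, 3↦0, 4↦0, 5↦3, 6↦0]  zeros at y ∈ {3, 4, 6}
  x = 5: [0↦0, 1↦6, 2↦0, 3↦1, 4↦0, 5↦2, 6↦5]  zeros at y ∈ {0, 2, 4}
  x = 6: [0↦1, 1↦6, 2↦6, 3↦6, 4↦4, 5↦5, 6↦0]  zeros at y ∈ {6}
Collecting zeros: affine points = {(0, 2), (1, 0), (2, 2), (4, 3), (4, 4), (4, 6), (5, 0), (5, 2), (5, 4), (6, 6)}.
Total count |C(F_7)_aff| = 10.


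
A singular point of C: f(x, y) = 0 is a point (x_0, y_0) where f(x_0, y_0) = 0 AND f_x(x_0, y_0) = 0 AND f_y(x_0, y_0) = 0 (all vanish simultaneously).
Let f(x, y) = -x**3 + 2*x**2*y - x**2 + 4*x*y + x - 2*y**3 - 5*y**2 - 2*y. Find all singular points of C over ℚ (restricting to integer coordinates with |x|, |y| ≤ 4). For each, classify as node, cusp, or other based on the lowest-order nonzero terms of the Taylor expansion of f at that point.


Singular points: {(-1, -1)}; classification: cusp.

Compute partial derivatives:
  f_x = -3*x**2 + 4*x*y - 2*x + 4*y + 1.
  f_y = 2*x**2 + 4*x - 6*y**2 - 10*y - 2.
Scan x_0 ∈ {−4, ..., 4}. For each x_0, f_y(x_0, y) is a polynomial in y; find its integer roots y ∈ {−4, ..., 4}, then test f_x and f at those candidates.
  x = -4: f_y(-4, y) = -6*y**2 - 10*y + 14; no integer root y with |y| ≤ 4.
  x = -3: f_y(-3, y) = -6*y**2 - 10*y + 4; vanishes at y ∈ {-2}. (-3, -2): f_x = -4 ≠ 0.
  x = -2: f_y(-2, y) = -6*y**2 - 10*y - 2; no integer root y with |y| ≤ 4.
  x = -1: f_y(-1, y) = -6*y**2 - 10*y - 4; vanishes at y ∈ {-1}. (-1, -1): f_x = 0, f = 0 — SINGULAR.
  x = 0: f_y(0, y) = -6*y**2 - 10*y - 2; no integer root y with |y| ≤ 4.
  x = 1: f_y(1, y) = -6*y**2 - 10*y + 4; vanishes at y ∈ {-2}. (1, -2): f_x = -20 ≠ 0.
  x = 2: f_y(2, y) = -6*y**2 - 10*y + 14; no integer root y with |y| ≤ 4.
  x = 3: f_y(3, y) = -6*y**2 - 10*y + 28; no integer root y with |y| ≤ 4.
  x = 4: f_y(4, y) = -6*y**2 - 10*y + 46; no integer root y with |y| ≤ 4.
Only singular point on the grid: (-1, -1).
Classify: substitute x = -1 + u, y = -1 + v and expand: f = -u**3 + 2*u**2*v - 2*v**3 + v**2.
No constant or linear terms (consistent with a singular point). Quadratic part: v**2. Cubic part: -u**3 + 2*u**2*v - 2*v**3.
The quadratic part v**2 is a perfect square, so there is a single (double) tangent line v = 0, i.e. y = -1. Restricting the cubic part to that line (v = 0) leaves -u**3 ≠ 0, so f is not divisible by v and the branch is v² ≈ u**3 to lowest order — this is a cusp.
Classification: cusp.


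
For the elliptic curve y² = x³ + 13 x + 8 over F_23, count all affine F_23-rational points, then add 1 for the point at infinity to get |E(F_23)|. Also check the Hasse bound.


Affine points = {(0, 10), (0, 13), (4, 3), (4, 20), (6, 7), (6, 16), (8, 7), (8, 16), (9, 7), (9, 16), (12, 11), (12, 12), (14, 6), (14, 17), (15, 6), (15, 17), (17, 6), (17, 17), (18, 5), (18, 18)}; affine count = 20; |E(F_23)| = 21.

Discriminant check: Δ ∝ 4a³ + 27b² = 4·13³ + 27·8² = 4·2197 + 27·64 ≡ 5 (mod 23). Nonzero ⇒ E is nonsingular.
For each x ∈ F_23, compute rhs = x³ + 13·x + 8 mod 23, then count y ∈ F_23 with y² ≡ rhs.
  x = 0: rhs = 8, matching y values: 10, 13 (2 points).
  x = 1: rhs = 22, matching y values: none (0 points).
  x = 2: rhs = 19, matching y values: none (0 points).
  x = 3: rhs = 5, matching y values: none (0 points).
  x = 4: rhs = 9, matching y values: 3, 20 (2 points).
  x = 5: rhs = 14, matching y values: none (0 points).
  x = 6: rhs = 3, matching y values: 7, 16 (2 points).
  x = 7: rhs = 5, matching y values: none (0 points).
  x = 8: rhs = 3, matching y values: 7, 16 (2 points).
  x = 9: rhs = 3, matching y values: 7, 16 (2 points).
  x = 10: rhs = 11, matching y values: none (0 points).
  x = 11: rhs = 10, matching y values: none (0 points).
  x = 12: rhs = 6, matching y values: 11, 12 (2 points).
  x = 13: rhs = 5, matching y values: none (0 points).
  x = 14: rhs = 13, matching y values: 6, 17 (2 points).
  x = 15: rhs = 13, matching y values: 6, 17 (2 points).
  x = 16: rhs = 11, matching y values: none (0 points).
  x = 17: rhs = 13, matching y values: 6, 17 (2 points).
  x = 18: rhs = 2, matching y values: 5, 18 (2 points).
  x = 19: rhs = 7, matching y values: none (0 points).
  x = 20: rhs = 11, matching y values: none (0 points).
  x = 21: rhs = 20, matching y values: none (0 points).
  x = 22: rhs = 17, matching y values: none (0 points).
Total affine count: 20.
Full point count |E(F_23)| = 20 + 1 = 21.
Hasse bound: |21 − (23+1)| = |-3| = 3 ≤ 2√23 ≈ 9.5917 ✓.


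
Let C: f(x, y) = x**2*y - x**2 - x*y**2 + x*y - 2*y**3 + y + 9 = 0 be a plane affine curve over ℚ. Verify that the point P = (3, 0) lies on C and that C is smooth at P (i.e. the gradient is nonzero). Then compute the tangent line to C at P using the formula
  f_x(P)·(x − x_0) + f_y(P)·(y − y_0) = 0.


Tangent line at P: -6*x + 13*y + 18 = 0.

Step 1: f(3, 0) = 0, so P lies on C.
Step 2: partial derivatives
  f_x(x, y) = 2*x*y - 2*x - y**2 + y, f_y(x, y) = x**2 - 2*x*y + x - 6*y**2 + 1.
  f_x(P) = -6, f_y(P) = 13 (gradient nonzero, so P is smooth).
Step 3: tangent line at P: -6·(x − 3) + 13·(y − 0) = 0.
Expanding: -6*x + 13*y + 18 = 0.


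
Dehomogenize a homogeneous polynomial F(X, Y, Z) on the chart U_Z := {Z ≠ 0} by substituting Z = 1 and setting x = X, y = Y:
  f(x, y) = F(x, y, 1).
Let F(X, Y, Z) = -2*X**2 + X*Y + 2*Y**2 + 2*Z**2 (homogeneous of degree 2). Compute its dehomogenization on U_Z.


f(x, y) = -2*x**2 + x*y + 2*y**2 + 2

On U_Z we set Z = 1. Each monomial c·X^i·Y^j·Z^k in F becomes c·x^i·y^j·1^k = c·x^i·y^j.
Substituting Z = 1: F(X, Y, 1) = -2*x**2 + x*y + 2*y**2 + 2.
Note: deg(f) ≤ deg(F) = 2; strict inequality happens when F is divisible by Z (lost terms).


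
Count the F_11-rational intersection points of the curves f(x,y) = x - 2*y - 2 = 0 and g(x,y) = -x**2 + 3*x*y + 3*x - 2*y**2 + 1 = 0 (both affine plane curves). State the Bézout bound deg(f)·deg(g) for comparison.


Common zeros: {(6, 2)}; count = 1; Bézout bound = 2.

deg(f) = 1, deg(g) = 2, so Bézout bound = 2.
Scan x ∈ F_11. For each x, list the y ∈ F_11 with f(x, y) ≡ 0 and those with g(x, y) ≡ 0 (mod 11); the common zeros in that column are the intersection.
  x = 0: f ≡ 0 at y ∈ {10}; g ≡ 0 at y ∈ ∅; common: ∅.
  x = 1: f ≡ 0 at y ∈ {5}; g ≡ 0 at y ∈ {9}; common: ∅.
  x = 2: f ≡ 0 at y ∈ {0}; g ≡ 0 at y ∈ {6, 8}; common: ∅.
  x = 3: f ≡ 0 at y ∈ {6}; g ≡ 0 at y ∈ {2, 8}; common: ∅.
  x = 4: f ≡ 0 at y ∈ {1}; g ≡ 0 at y ∈ ∅; common: ∅.
  x = 5: f ≡ 0 at y ∈ {7}; g ≡ 0 at y ∈ ∅; common: ∅.
  x = 6: f ≡ 0 at y ∈ {2}; g ≡ 0 at y ∈ {2, 7}; common: {2}.
  x = 7: f ≡ 0 at y ∈ {8}; g ≡ 0 at y ∈ {7, 9}; common: ∅.
  x = 8: f ≡ 0 at y ∈ {3}; g ≡ 0 at y ∈ {6}; common: ∅.
  x = 9: f ≡ 0 at y ∈ {9}; g ≡ 0 at y ∈ ∅; common: ∅.
  x = 10: f ≡ 0 at y ∈ {4}; g ≡ 0 at y ∈ ∅; common: ∅.
Collecting: common zeros = {(6, 2)}, so the count is 1.
Comparison with the Bézout bound: 1 ≤ 2 = deg(f)·deg(g), as expected for curves with no common component (the affine F_11-count falls short of the bound because intersections may lie at infinity, over extension fields, or carry multiplicity).


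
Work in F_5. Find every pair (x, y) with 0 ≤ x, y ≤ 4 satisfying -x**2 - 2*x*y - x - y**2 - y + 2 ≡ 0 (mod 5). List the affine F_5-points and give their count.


Affine F_5-points: {(0, 1), (0, 3), (1, 0), (1, 2), (2, 1), (2, 4), (3, 0), (3, 3), (4, 2), (4, 4)}; count = 10.

For each of the 25 pairs (x, y) ∈ F_5², evaluate f(x, y) mod 5. Record the zeros.
  x = 0: [0↦2, 1↦0, 2↦1, 3↦0, 4↦2]  zeros at y ∈ {1, 3}
  x = 1: [0↦0, 1↦1, 2↦0, 3↦2, 4↦2]  zeros at y ∈ {0, 2}
  x = 2: [0↦1, 1↦0, 2↦2, 3↦2, 4↦0]  zeros at y ∈ {1, 4}
  x = 3: [0↦0, 1↦2, 2↦2, 3↦0, 4↦1]  zeros at y ∈ {0, 3}
  x = 4: [0↦2, 1↦2, 2↦0, 3↦1, 4↦0]  zeros at y ∈ {2, 4}
Collecting zeros: affine points = {(0, 1), (0, 3), (1, 0), (1, 2), (2, 1), (2, 4), (3, 0), (3, 3), (4, 2), (4, 4)}.
Total count |C(F_5)_aff| = 10.


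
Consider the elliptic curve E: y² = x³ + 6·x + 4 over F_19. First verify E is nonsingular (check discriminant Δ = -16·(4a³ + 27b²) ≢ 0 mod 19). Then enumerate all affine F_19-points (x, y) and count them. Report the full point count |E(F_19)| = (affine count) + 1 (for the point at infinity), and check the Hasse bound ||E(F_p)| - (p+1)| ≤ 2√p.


Affine points = {(0, 2), (0, 17), (1, 7), (1, 12), (2, 9), (2, 10), (3, 7), (3, 12), (4, 4), (4, 15), (5, 8), (5, 11), (6, 3), (6, 16), (7, 3), (7, 16), (10, 0), (14, 1), (14, 18), (15, 7), (15, 12), (16, 4), (16, 15), (18, 4), (18, 15)}; affine count = 25; |E(F_19)| = 26.

Discriminant check: Δ ∝ 4a³ + 27b² = 4·6³ + 27·4² = 4·216 + 27·16 ≡ 4 (mod 19). Nonzero ⇒ E is nonsingular.
For each x ∈ F_19, compute rhs = x³ + 6·x + 4 mod 19, then count y ∈ F_19 with y² ≡ rhs.
  x = 0: rhs = 4, matching y values: 2, 17 (2 points).
  x = 1: rhs = 11, matching y values: 7, 12 (2 points).
  x = 2: rhs = 5, matching y values: 9, 10 (2 points).
  x = 3: rhs = 11, matching y values: 7, 12 (2 points).
  x = 4: rhs = 16, matching y values: 4, 15 (2 points).
  x = 5: rhs = 7, matching y values: 8, 11 (2 points).
  x = 6: rhs = 9, matching y values: 3, 16 (2 points).
  x = 7: rhs = 9, matching y values: 3, 16 (2 points).
  x = 8: rhs = 13, matching y values: none (0 points).
  x = 9: rhs = 8, matching y values: none (0 points).
  x = 10: rhs = 0, matching y values: 0 (1 points).
  x = 11: rhs = 14, matching y values: none (0 points).
  x = 12: rhs = 18, matching y values: none (0 points).
  x = 13: rhs = 18, matching y values: none (0 points).
  x = 14: rhs = 1, matching y values: 1, 18 (2 points).
  x = 15: rhs = 11, matching y values: 7, 12 (2 points).
  x = 16: rhs = 16, matching y values: 4, 15 (2 points).
  x = 17: rhs = 3, matching y values: none (0 points).
  x = 18: rhs = 16, matching y values: 4, 15 (2 points).
Total affine count: 25.
Full point count |E(F_19)| = 25 + 1 = 26.
Hasse bound: |26 − (19+1)| = |6| = 6 ≤ 2√19 ≈ 8.7178 ✓.


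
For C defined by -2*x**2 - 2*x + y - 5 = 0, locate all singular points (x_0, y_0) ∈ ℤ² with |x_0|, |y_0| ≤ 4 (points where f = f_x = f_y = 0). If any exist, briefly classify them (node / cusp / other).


No singular points in the scanned grid; C is smooth there.

Compute partial derivatives:
  f_x = -4*x - 2.
  f_y = 1.
f_y = 1 is a nonzero constant, so f_y never vanishes: no point (x, y) can satisfy f = f_x = f_y = 0. In particular no (x, y) ∈ {−4, ..., 4}² is singular; the curve is smooth.


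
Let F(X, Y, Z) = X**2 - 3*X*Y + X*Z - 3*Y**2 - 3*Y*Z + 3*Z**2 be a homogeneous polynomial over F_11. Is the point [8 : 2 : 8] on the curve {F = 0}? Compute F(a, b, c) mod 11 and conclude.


F(8,2,8) ≡ 3 (mod 11); P is NOT on the curve.

Evaluate F(8, 2, 8) term-by-term (mod 11).
  X**2 ↦ 1·64·1·1 = 64
  -3*X*Y ↦ -3·8·2·1 = -48
  X*Z ↦ 1·8·1·8 = 64
  -3*Y**2 ↦ -3·1·4·1 = -12
  -3*Y*Z ↦ -3·1·2·8 = -48
  3*Z**2 ↦ 3·1·1·64 = 192
Sum: F(8, 2, 8) = (64) + (-48) + (64) + (-12) + (-48) + (192) = 212.
Reducing mod 11: 212 ≡ 3 (mod 11).
Since F(a, b, c) ≡ 3 ≠ 0 (mod 11), P does NOT lie on the curve.


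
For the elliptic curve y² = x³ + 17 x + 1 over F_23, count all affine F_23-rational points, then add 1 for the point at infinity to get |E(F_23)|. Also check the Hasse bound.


Affine points = {(0, 1), (0, 22), (4, 8), (4, 15), (5, 2), (5, 21), (7, 7), (7, 16), (9, 3), (9, 20), (11, 1), (11, 22), (12, 1), (12, 22), (13, 2), (13, 21), (14, 4), (14, 19), (22, 11), (22, 12)}; affine count = 20; |E(F_23)| = 21.

Discriminant check: Δ ∝ 4a³ + 27b² = 4·17³ + 27·1² = 4·4913 + 27·1 ≡ 14 (mod 23). Nonzero ⇒ E is nonsingular.
For each x ∈ F_23, compute rhs = x³ + 17·x + 1 mod 23, then count y ∈ F_23 with y² ≡ rhs.
  x = 0: rhs = 1, matching y values: 1, 22 (2 points).
  x = 1: rhs = 19, matching y values: none (0 points).
  x = 2: rhs = 20, matching y values: none (0 points).
  x = 3: rhs = 10, matching y values: none (0 points).
  x = 4: rhs = 18, matching y values: 8, 15 (2 points).
  x = 5: rhs = 4, matching y values: 2, 21 (2 points).
  x = 6: rhs = 20, matching y values: none (0 points).
  x = 7: rhs = 3, matching y values: 7, 16 (2 points).
  x = 8: rhs = 5, matching y values: none (0 points).
  x = 9: rhs = 9, matching y values: 3, 20 (2 points).
  x = 10: rhs = 21, matching y values: none (0 points).
  x = 11: rhs = 1, matching y values: 1, 22 (2 points).
  x = 12: rhs = 1, matching y values: 1, 22 (2 points).
  x = 13: rhs = 4, matching y values: 2, 21 (2 points).
  x = 14: rhs = 16, matching y values: 4, 19 (2 points).
  x = 15: rhs = 20, matching y values: none (0 points).
  x = 16: rhs = 22, matching y values: none (0 points).
  x = 17: rhs = 5, matching y values: none (0 points).
  x = 18: rhs = 21, matching y values: none (0 points).
  x = 19: rhs = 7, matching y values: none (0 points).
  x = 20: rhs = 15, matching y values: none (0 points).
  x = 21: rhs = 5, matching y values: none (0 points).
  x = 22: rhs = 6, matching y values: 11, 12 (2 points).
Total affine count: 20.
Full point count |E(F_23)| = 20 + 1 = 21.
Hasse bound: |21 − (23+1)| = |-3| = 3 ≤ 2√23 ≈ 9.5917 ✓.


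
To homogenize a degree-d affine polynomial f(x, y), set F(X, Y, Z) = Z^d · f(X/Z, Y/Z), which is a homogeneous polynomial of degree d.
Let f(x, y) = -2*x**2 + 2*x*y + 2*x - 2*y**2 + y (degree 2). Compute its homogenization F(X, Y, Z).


F(X, Y, Z) = -2*X**2 + 2*X*Y + 2*X*Z - 2*Y**2 + Y*Z

deg(f) = 2.
Substitute x = X/Z, y = Y/Z into f, then multiply by Z^2.
  monomial -2·x^2·y^0 ↦ -2·X^2·Y^0·Z^0.
  monomial 2·x^1·y^1 ↦ 2·X^1·Y^1·Z^0.
  monomial 2·x^1·y^0 ↦ 2·X^1·Y^0·Z^1.
  monomial -2·x^0·y^2 ↦ -2·X^0·Y^2·Z^0.
  monomial 1·x^0·y^1 ↦ 1·X^0·Y^1·Z^1.
Collecting: F(X, Y, Z) = -2*X**2 + 2*X*Y + 2*X*Z - 2*Y**2 + Y*Z.


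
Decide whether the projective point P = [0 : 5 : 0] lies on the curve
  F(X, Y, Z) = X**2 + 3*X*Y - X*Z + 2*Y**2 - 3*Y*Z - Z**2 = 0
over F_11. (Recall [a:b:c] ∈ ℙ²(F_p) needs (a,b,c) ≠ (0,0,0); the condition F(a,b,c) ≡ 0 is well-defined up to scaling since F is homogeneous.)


F(0,5,0) ≡ 6 (mod 11); P is NOT on the curve.

Evaluate F(0, 5, 0) term-by-term (mod 11).
  X**2 ↦ 1·0·1·1 = 0
  3*X*Y ↦ 3·0·5·1 = 0
  -X*Z ↦ -1·0·1·0 = 0
  2*Y**2 ↦ 2·1·25·1 = 50
  -3*Y*Z ↦ -3·1·5·0 = 0
  -Z**2 ↦ -1·1·1·0 = 0
Sum: F(0, 5, 0) = (0) + (0) + (0) + (50) + (0) + (0) = 50.
Reducing mod 11: 50 ≡ 6 (mod 11).
Since F(a, b, c) ≡ 6 ≠ 0 (mod 11), P does NOT lie on the curve.


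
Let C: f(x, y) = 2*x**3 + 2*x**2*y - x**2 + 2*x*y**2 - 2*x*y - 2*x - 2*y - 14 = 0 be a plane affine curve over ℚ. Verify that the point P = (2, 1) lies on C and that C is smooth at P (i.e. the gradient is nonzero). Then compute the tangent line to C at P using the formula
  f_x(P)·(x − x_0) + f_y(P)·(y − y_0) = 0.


Tangent line at P: 26*x + 10*y - 62 = 0.

Step 1: f(2, 1) = 0, so P lies on C.
Step 2: partial derivatives
  f_x(x, y) = 6*x**2 + 4*x*y - 2*x + 2*y**2 - 2*y - 2, f_y(x, y) = 2*x**2 + 4*x*y - 2*x - 2.
  f_x(P) = 26, f_y(P) = 10 (gradient nonzero, so P is smooth).
Step 3: tangent line at P: 26·(x − 2) + 10·(y − 1) = 0.
Expanding: 26*x + 10*y - 62 = 0.


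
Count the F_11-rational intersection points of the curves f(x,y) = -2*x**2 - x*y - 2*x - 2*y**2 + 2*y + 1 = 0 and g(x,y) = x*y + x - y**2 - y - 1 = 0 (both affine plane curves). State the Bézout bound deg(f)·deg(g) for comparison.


Common zeros: {(6, 2)}; count = 1; Bézout bound = 4.

deg(f) = 2, deg(g) = 2, so Bézout bound = 4.
Scan x ∈ F_11. For each x, list the y ∈ F_11 with f(x, y) ≡ 0 and those with g(x, y) ≡ 0 (mod 11); the common zeros in that column are the intersection.
  x = 0: f ≡ 0 at y ∈ {3, 9}; g ≡ 0 at y ∈ ∅; common: ∅.
  x = 1: f ≡ 0 at y ∈ ∅; g ≡ 0 at y ∈ {0}; common: ∅.
  x = 2: f ≡ 0 at y ∈ {0}; g ≡ 0 at y ∈ {4, 8}; common: ∅.
  x = 3: f ≡ 0 at y ∈ {2, 3}; g ≡ 0 at y ∈ {6, 7}; common: ∅.
  x = 4: f ≡ 0 at y ∈ {5}; g ≡ 0 at y ∈ ∅; common: ∅.
  x = 5: f ≡ 0 at y ∈ ∅; g ≡ 0 at y ∈ ∅; common: ∅.
  x = 6: f ≡ 0 at y ∈ {2, 7}; g ≡ 0 at y ∈ {2, 3}; common: {2}.
  x = 7: f ≡ 0 at y ∈ ∅; g ≡ 0 at y ∈ {1, 5}; common: ∅.
  x = 8: f ≡ 0 at y ∈ {0, 8}; g ≡ 0 at y ∈ {9}; common: ∅.
  x = 9: f ≡ 0 at y ∈ {5, 8}; g ≡ 0 at y ∈ ∅; common: ∅.
  x = 10: f ≡ 0 at y ∈ ∅; g ≡ 0 at y ∈ ∅; common: ∅.
Collecting: common zeros = {(6, 2)}, so the count is 1.
Comparison with the Bézout bound: 1 ≤ 4 = deg(f)·deg(g), as expected for curves with no common component (the affine F_11-count falls short of the bound because intersections may lie at infinity, over extension fields, or carry multiplicity).


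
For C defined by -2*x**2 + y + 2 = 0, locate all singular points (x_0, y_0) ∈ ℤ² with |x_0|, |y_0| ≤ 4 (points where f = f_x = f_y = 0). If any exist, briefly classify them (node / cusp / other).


No singular points in the scanned grid; C is smooth there.

Compute partial derivatives:
  f_x = -4*x.
  f_y = 1.
f_y = 1 is a nonzero constant, so f_y never vanishes: no point (x, y) can satisfy f = f_x = f_y = 0. In particular no (x, y) ∈ {−4, ..., 4}² is singular; the curve is smooth.


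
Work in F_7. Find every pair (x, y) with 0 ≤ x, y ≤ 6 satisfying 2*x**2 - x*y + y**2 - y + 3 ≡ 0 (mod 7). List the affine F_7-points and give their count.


Affine F_7-points: {(2, 5), (3, 0), (3, 4), (4, 0), (4, 5), (6, 3), (6, 4)}; count = 7.

For each of the 49 pairs (x, y) ∈ F_7², evaluate f(x, y) mod 7. Record the zeros.
  x = 0: [0↦3, 1↦3, 2↦5, 3↦2, 4↦1, 5↦2, 6↦5]  zeros at y ∈ ∅
  x = 1: [0↦5, 1↦4, 2↦5, 3↦1, 4↦6, 5↦6, 6↦1]  zeros at y ∈ ∅
  x = 2: [0↦4, 1↦2, 2↦2, 3↦4, 4↦1, 5↦0, 6↦1]  zeros at y ∈ {5}
  x = 3: [0↦0, 1↦4, 2↦3, 3↦4, 4↦0, 5↦5, 6↦5]  zeros at y ∈ {0, 4}
  x = 4: [0↦0, 1↦3, 2↦1, 3↦1, 4↦3, 5↦0, 6↦6]  zeros at y ∈ {0, 5}
  x = 5: [0↦4, 1↦6, 2↦3, 3↦2, 4↦3, 5↦6, 6↦4]  zeros at y ∈ ∅
  x = 6: [0↦5, 1↦6, 2↦2, 3↦0, 4↦0, 5↦2, 6↦6]  zeros at y ∈ {3, 4}
Collecting zeros: affine points = {(2, 5), (3, 0), (3, 4), (4, 0), (4, 5), (6, 3), (6, 4)}.
Total count |C(F_7)_aff| = 7.


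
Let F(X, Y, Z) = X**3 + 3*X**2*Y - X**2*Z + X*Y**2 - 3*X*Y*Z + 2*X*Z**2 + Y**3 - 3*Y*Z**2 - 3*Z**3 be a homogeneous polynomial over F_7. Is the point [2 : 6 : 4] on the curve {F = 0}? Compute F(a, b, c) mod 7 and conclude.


F(2,6,4) ≡ 2 (mod 7); P is NOT on the curve.

Evaluate F(2, 6, 4) term-by-term (mod 7).
  X**3 ↦ 1·8·1·1 = 8
  3*X**2*Y ↦ 3·4·6·1 = 72
  -X**2*Z ↦ -1·4·1·4 = -16
  X*Y**2 ↦ 1·2·36·1 = 72
  -3*X*Y*Z ↦ -3·2·6·4 = -144
  2*X*Z**2 ↦ 2·2·1·16 = 64
  Y**3 ↦ 1·1·216·1 = 216
  -3*Y*Z**2 ↦ -3·1·6·16 = -288
  -3*Z**3 ↦ -3·1·1·64 = -192
Sum: F(2, 6, 4) = (8) + (72) + (-16) + (72) + (-144) + (64) + (216) + (-288) + (-192) = -208.
Reducing mod 7: -208 ≡ 2 (mod 7).
Since F(a, b, c) ≡ 2 ≠ 0 (mod 7), P does NOT lie on the curve.


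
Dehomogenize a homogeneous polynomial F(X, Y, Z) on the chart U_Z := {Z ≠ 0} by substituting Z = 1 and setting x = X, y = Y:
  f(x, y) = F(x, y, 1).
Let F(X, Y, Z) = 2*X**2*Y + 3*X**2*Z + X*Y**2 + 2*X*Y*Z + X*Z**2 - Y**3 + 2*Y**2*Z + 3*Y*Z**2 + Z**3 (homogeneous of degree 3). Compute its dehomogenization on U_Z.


f(x, y) = 2*x**2*y + 3*x**2 + x*y**2 + 2*x*y + x - y**3 + 2*y**2 + 3*y + 1

On U_Z we set Z = 1. Each monomial c·X^i·Y^j·Z^k in F becomes c·x^i·y^j·1^k = c·x^i·y^j.
Substituting Z = 1: F(X, Y, 1) = 2*x**2*y + 3*x**2 + x*y**2 + 2*x*y + x - y**3 + 2*y**2 + 3*y + 1.
Note: deg(f) ≤ deg(F) = 3; strict inequality happens when F is divisible by Z (lost terms).


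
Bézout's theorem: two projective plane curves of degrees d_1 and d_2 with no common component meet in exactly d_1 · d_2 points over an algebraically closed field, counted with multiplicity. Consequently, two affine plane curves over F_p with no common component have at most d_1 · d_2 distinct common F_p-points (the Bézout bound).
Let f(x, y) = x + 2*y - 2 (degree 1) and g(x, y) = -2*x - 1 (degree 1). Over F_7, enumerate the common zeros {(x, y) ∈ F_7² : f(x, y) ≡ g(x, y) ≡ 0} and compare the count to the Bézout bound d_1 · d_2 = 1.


Common zeros: {(3, 3)}; count = 1; Bézout bound = 1.

deg(f) = 1, deg(g) = 1, so Bézout bound = 1.
Scan x ∈ F_7. For each x, list the y ∈ F_7 with f(x, y) ≡ 0 and those with g(x, y) ≡ 0 (mod 7); the common zeros in that column are the intersection.
  x = 0: f ≡ 0 at y ∈ {1}; g ≡ 0 at y ∈ ∅; common: ∅.
  x = 1: f ≡ 0 at y ∈ {4}; g ≡ 0 at y ∈ ∅; common: ∅.
  x = 2: f ≡ 0 at y ∈ {0}; g ≡ 0 at y ∈ ∅; common: ∅.
  x = 3: f ≡ 0 at y ∈ {3}; g ≡ 0 at y ∈ {0, 1, 2, 3, 4, 5, 6}; common: {3}.
  x = 4: f ≡ 0 at y ∈ {6}; g ≡ 0 at y ∈ ∅; common: ∅.
  x = 5: f ≡ 0 at y ∈ {2}; g ≡ 0 at y ∈ ∅; common: ∅.
  x = 6: f ≡ 0 at y ∈ {5}; g ≡ 0 at y ∈ ∅; common: ∅.
Collecting: common zeros = {(3, 3)}, so the count is 1.
Comparison with the Bézout bound: 1 ≤ 1 = deg(f)·deg(g), as expected for curves with no common component (the bound is attained).


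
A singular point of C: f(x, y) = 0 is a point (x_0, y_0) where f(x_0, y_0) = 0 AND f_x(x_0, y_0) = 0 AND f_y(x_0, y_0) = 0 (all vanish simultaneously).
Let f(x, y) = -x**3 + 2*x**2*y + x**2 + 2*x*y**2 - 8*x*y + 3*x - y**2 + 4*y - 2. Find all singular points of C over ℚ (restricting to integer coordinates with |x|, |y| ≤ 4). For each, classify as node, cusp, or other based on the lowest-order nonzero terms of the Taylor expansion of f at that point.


Singular points: {(1, 1)}; classification: cusp.

Compute partial derivatives:
  f_x = -3*x**2 + 4*x*y + 2*x + 2*y**2 - 8*y + 3.
  f_y = 2*x**2 + 4*x*y - 8*x - 2*y + 4.
Scan x_0 ∈ {−4, ..., 4}. For each x_0, f_y(x_0, y) is a polynomial in y; find its integer roots y ∈ {−4, ..., 4}, then test f_x and f at those candidates.
  x = -4: f_y(-4, y) = 68 - 18*y; no integer root y with |y| ≤ 4.
  x = -3: f_y(-3, y) = 46 - 14*y; no integer root y with |y| ≤ 4.
  x = -2: f_y(-2, y) = 28 - 10*y; no integer root y with |y| ≤ 4.
  x = -1: f_y(-1, y) = 14 - 6*y; no integer root y with |y| ≤ 4.
  x = 0: f_y(0, y) = 4 - 2*y; vanishes at y ∈ {2}. (0, 2): f_x = -5 ≠ 0.
  x = 1: f_y(1, y) = 2*y - 2; vanishes at y ∈ {1}. (1, 1): f_x = 0, f = 0 — SINGULAR.
  x = 2: f_y(2, y) = 6*y - 4; no integer root y with |y| ≤ 4.
  x = 3: f_y(3, y) = 10*y - 2; no integer root y with |y| ≤ 4.
  x = 4: f_y(4, y) = 14*y + 4; no integer root y with |y| ≤ 4.
Only singular point on the grid: (1, 1).
Classify: substitute x = 1 + u, y = 1 + v and expand: f = -u**3 + 2*u**2*v + 2*u*v**2 + v**2.
No constant or linear terms (consistent with a singular point). Quadratic part: v**2. Cubic part: -u**3 + 2*u**2*v + 2*u*v**2.
The quadratic part v**2 is a perfect square, so there is a single (double) tangent line v = 0, i.e. y = 1. Restricting the cubic part to that line (v = 0) leaves -u**3 ≠ 0, so f is not divisible by v and the branch is v² ≈ u**3 to lowest order — this is a cusp.
Classification: cusp.


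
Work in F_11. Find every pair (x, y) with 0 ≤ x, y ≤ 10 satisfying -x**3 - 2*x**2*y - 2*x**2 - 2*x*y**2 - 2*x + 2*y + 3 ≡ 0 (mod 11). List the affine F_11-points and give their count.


Affine F_11-points: {(0, 4), (4, 5), (6, 0), (6, 7), (8, 5), (9, 2), (9, 5), (10, 3), (10, 8)}; count = 9.

For each of the 121 pairs (x, y) ∈ F_11², evaluate f(x, y) mod 11. Record the zeros.
  x = 0: [0↦3, 1↦5, 2↦7, 3↦9, 4↦0, 5↦2, 6↦4, 7↦6, 8↦8, 9↦10, 10↦1]  zeros at y ∈ {4}
  x = 1: [0↦9, 1↦7, 2↦1, 3↦2, 4↦10, 5↦3, 6↦3, 7↦10, 8↦2, 9↦1, 10↦7]  zeros at y ∈ ∅
  x = 2: [0↦5, 1↦6, 2↦10, 3↦6, 4↦5, 5↦7, 6↦1, 7↦9, 8↦9, 9↦1, 10↦7]  zeros at y ∈ ∅
  x = 3: [0↦7, 1↦7, 2↦6, 3↦4, 4↦1, 5↦8, 6↦3, 7↦8, 8↦1, 9↦4, 10↦6]  zeros at y ∈ ∅
  x = 4: [0↦9, 1↦4, 2↦5, 3↦1, 4↦3, 5↦0, 6↦3, 7↦1, 8↦5, 9↦4, 10↦9]  zeros at y ∈ {5}
  x = 5: [0↦5, 1↦2, 2↦1, 3↦2, 4↦5, 5↦10, 6↦6, 7↦4, 8↦4, 9↦6, 10↦10]  zeros at y ∈ ∅
  x = 6: [0↦0, 1↦6, 2↦10, 3↦1, 4↦1, 5↦10, 6↦6, 7↦0, 8↦3, 9↦4, 10↦3]  zeros at y ∈ {0, 7}
  x = 7: [0↦10, 1↦10, 2↦4, 3↦3, 4↦7, 5↦5, 6↦8, 7↦5, 8↦7, 9↦3, 10↦4]  zeros at y ∈ ∅
  x = 8: [0↦7, 1↦8, 2↦10, 3↦2, 4↦6, 5↦0, 6↦6, 7↦2, 8↦10, 9↦8, 10↦7]  zeros at y ∈ {5}
  x = 9: [0↦7, 1↦5, 2↦0, 3↦3, 4↦3, 5↦0, 6↦5, 7↦7, 8↦6, 9↦2, 10↦6]  zeros at y ∈ {2, 5}
  x = 10: [0↦4, 1↦6, 2↦1, 3↦0, 4↦3, 5↦10, 6↦10, 7↦3, 8↦0, 9↦1, 10↦6]  zeros at y ∈ {3, 8}
Collecting zeros: affine points = {(0, 4), (4, 5), (6, 0), (6, 7), (8, 5), (9, 2), (9, 5), (10, 3), (10, 8)}.
Total count |C(F_11)_aff| = 9.


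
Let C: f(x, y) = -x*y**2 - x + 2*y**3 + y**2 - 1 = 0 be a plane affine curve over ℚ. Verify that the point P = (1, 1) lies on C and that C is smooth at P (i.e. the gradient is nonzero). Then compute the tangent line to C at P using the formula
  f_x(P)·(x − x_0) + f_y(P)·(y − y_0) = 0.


Tangent line at P: -2*x + 6*y - 4 = 0.

Step 1: f(1, 1) = 0, so P lies on C.
Step 2: partial derivatives
  f_x(x, y) = -y**2 - 1, f_y(x, y) = -2*x*y + 6*y**2 + 2*y.
  f_x(P) = -2, f_y(P) = 6 (gradient nonzero, so P is smooth).
Step 3: tangent line at P: -2·(x − 1) + 6·(y − 1) = 0.
Expanding: -2*x + 6*y - 4 = 0.


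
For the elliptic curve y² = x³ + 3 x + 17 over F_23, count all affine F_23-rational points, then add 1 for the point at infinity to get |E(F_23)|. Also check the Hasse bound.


Affine points = {(2, 10), (2, 13), (4, 1), (4, 22), (7, 6), (7, 17), (8, 1), (8, 22), (10, 9), (10, 14), (11, 1), (11, 22), (17, 6), (17, 17), (20, 2), (20, 21), (21, 7), (21, 16), (22, 6), (22, 17)}; affine count = 20; |E(F_23)| = 21.

Discriminant check: Δ ∝ 4a³ + 27b² = 4·3³ + 27·17² = 4·27 + 27·289 ≡ 22 (mod 23). Nonzero ⇒ E is nonsingular.
For each x ∈ F_23, compute rhs = x³ + 3·x + 17 mod 23, then count y ∈ F_23 with y² ≡ rhs.
  x = 0: rhs = 17, matching y values: none (0 points).
  x = 1: rhs = 21, matching y values: none (0 points).
  x = 2: rhs = 8, matching y values: 10, 13 (2 points).
  x = 3: rhs = 7, matching y values: none (0 points).
  x = 4: rhs = 1, matching y values: 1, 22 (2 points).
  x = 5: rhs = 19, matching y values: none (0 points).
  x = 6: rhs = 21, matching y values: none (0 points).
  x = 7: rhs = 13, matching y values: 6, 17 (2 points).
  x = 8: rhs = 1, matching y values: 1, 22 (2 points).
  x = 9: rhs = 14, matching y values: none (0 points).
  x = 10: rhs = 12, matching y values: 9, 14 (2 points).
  x = 11: rhs = 1, matching y values: 1, 22 (2 points).
  x = 12: rhs = 10, matching y values: none (0 points).
  x = 13: rhs = 22, matching y values: none (0 points).
  x = 14: rhs = 20, matching y values: none (0 points).
  x = 15: rhs = 10, matching y values: none (0 points).
  x = 16: rhs = 21, matching y values: none (0 points).
  x = 17: rhs = 13, matching y values: 6, 17 (2 points).
  x = 18: rhs = 15, matching y values: none (0 points).
  x = 19: rhs = 10, matching y values: none (0 points).
  x = 20: rhs = 4, matching y values: 2, 21 (2 points).
  x = 21: rhs = 3, matching y values: 7, 16 (2 points).
  x = 22: rhs = 13, matching y values: 6, 17 (2 points).
Total affine count: 20.
Full point count |E(F_23)| = 20 + 1 = 21.
Hasse bound: |21 − (23+1)| = |-3| = 3 ≤ 2√23 ≈ 9.5917 ✓.


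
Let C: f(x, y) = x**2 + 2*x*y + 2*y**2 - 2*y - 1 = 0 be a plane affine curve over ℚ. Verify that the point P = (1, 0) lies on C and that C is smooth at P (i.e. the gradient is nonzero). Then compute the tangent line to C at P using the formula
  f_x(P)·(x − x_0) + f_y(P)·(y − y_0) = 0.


Tangent line at P: 2*x - 2 = 0.

Step 1: f(1, 0) = 0, so P lies on C.
Step 2: partial derivatives
  f_x(x, y) = 2*x + 2*y, f_y(x, y) = 2*x + 4*y - 2.
  f_x(P) = 2, f_y(P) = 0 (gradient nonzero, so P is smooth).
Step 3: tangent line at P: 2·(x − 1) + 0·(y − 0) = 0.
Expanding: 2*x - 2 = 0.


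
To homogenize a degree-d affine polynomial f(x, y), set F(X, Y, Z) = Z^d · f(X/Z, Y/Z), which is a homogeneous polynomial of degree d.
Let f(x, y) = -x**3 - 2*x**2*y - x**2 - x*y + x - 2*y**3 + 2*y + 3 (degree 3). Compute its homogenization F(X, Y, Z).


F(X, Y, Z) = -X**3 - 2*X**2*Y - X**2*Z - X*Y*Z + X*Z**2 - 2*Y**3 + 2*Y*Z**2 + 3*Z**3

deg(f) = 3.
Substitute x = X/Z, y = Y/Z into f, then multiply by Z^3.
  monomial -1·x^3·y^0 ↦ -1·X^3·Y^0·Z^0.
  monomial -2·x^2·y^1 ↦ -2·X^2·Y^1·Z^0.
  monomial -1·x^2·y^0 ↦ -1·X^2·Y^0·Z^1.
  monomial -1·x^1·y^1 ↦ -1·X^1·Y^1·Z^1.
  monomial 1·x^1·y^0 ↦ 1·X^1·Y^0·Z^2.
  monomial -2·x^0·y^3 ↦ -2·X^0·Y^3·Z^0.
  monomial 2·x^0·y^1 ↦ 2·X^0·Y^1·Z^2.
  monomial 3·x^0·y^0 ↦ 3·X^0·Y^0·Z^3.
Collecting: F(X, Y, Z) = -X**3 - 2*X**2*Y - X**2*Z - X*Y*Z + X*Z**2 - 2*Y**3 + 2*Y*Z**2 + 3*Z**3.
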